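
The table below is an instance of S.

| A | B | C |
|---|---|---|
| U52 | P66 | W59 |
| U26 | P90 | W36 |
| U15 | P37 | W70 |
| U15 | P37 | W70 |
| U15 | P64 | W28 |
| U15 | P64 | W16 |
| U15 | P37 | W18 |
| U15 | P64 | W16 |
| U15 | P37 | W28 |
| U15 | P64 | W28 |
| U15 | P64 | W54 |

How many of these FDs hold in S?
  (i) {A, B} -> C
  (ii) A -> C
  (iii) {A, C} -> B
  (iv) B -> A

(i) {A, B} -> C: (A=U15, B=P37): 4 rows → C takes values {W70, W18, W28} — violation; (A=U15, B=P64): 5 rows → C takes values {W28, W16, W54} — violation — fails.
(ii) A -> C: A=U15: 9 rows → C takes values {W70, W28, W16, W18, W54} — violation — fails.
(iii) {A, C} -> B: (A=U15, C=W28): 3 rows → B takes values {P64, P37} — violation — fails.
(iv) B -> A: every LHS value maps to a single RHS value — holds.
1 of the 4 dependencies holds.

1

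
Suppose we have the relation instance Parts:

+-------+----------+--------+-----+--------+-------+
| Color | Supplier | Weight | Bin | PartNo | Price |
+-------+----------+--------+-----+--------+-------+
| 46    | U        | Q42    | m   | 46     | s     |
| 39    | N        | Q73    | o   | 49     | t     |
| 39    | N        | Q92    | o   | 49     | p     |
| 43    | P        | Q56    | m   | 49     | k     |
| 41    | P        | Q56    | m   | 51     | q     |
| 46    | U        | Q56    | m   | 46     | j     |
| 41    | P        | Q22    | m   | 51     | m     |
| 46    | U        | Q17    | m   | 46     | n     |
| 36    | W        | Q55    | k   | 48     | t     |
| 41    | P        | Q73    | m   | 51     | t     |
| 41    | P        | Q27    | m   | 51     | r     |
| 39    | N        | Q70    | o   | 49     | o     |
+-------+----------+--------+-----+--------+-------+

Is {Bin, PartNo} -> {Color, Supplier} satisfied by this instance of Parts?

(Bin=m, PartNo=46): 3 rows → {Color,Supplier} = (46, U), (46, U), (46, U) ✓
(Bin=o, PartNo=49): 3 rows → {Color,Supplier} = (39, N), (39, N), (39, N) ✓
(Bin=m, PartNo=49): 1 row → {Color,Supplier} = (43, P) ✓
(Bin=m, PartNo=51): 4 rows → {Color,Supplier} = (41, P), (41, P), (41, P), (41, P) ✓
(Bin=k, PartNo=48): 1 row → {Color,Supplier} = (36, W) ✓
Every {Bin, PartNo} value is associated with a single {Color, Supplier} value, so {Bin, PartNo} -> {Color, Supplier} holds.

Yes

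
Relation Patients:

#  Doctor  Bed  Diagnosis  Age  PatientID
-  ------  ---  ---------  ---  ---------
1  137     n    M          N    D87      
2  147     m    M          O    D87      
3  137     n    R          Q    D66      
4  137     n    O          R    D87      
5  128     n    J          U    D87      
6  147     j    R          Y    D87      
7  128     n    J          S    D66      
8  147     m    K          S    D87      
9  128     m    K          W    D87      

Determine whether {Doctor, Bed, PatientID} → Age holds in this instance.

(Doctor=137, Bed=n, PatientID=D87): rows 1, 4 → Age takes values {N, R} — violation
(Doctor=147, Bed=m, PatientID=D87): rows 2, 8 → Age takes values {O, S} — violation
(Doctor=137, Bed=n, PatientID=D66): row 3 → Age = Q ✓
(Doctor=128, Bed=n, PatientID=D87): row 5 → Age = U ✓
(Doctor=147, Bed=j, PatientID=D87): row 6 → Age = Y ✓
(Doctor=128, Bed=n, PatientID=D66): row 7 → Age = S ✓
(Doctor=128, Bed=m, PatientID=D87): row 9 → Age = W ✓
Two rows agree on {Doctor, Bed, PatientID} but differ on Age, so {Doctor, Bed, PatientID} → Age does not hold.

No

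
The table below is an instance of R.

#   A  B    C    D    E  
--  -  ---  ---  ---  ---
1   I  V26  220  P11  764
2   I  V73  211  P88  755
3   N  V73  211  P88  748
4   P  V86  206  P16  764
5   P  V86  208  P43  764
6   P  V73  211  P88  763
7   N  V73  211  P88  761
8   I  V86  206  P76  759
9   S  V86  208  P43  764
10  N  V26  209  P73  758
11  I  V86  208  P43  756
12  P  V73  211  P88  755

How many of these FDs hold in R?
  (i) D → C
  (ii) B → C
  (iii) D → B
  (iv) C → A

2

(i) D → C: every LHS value maps to a single RHS value — holds.
(ii) B → C: B=V26: rows 1, 10 → C takes values {220, 209} — violation; B=V86: rows 4, 5, 8, 9, 11 → C takes values {206, 208} — violation — fails.
(iii) D → B: every LHS value maps to a single RHS value — holds.
(iv) C → A: C=211: rows 2, 3, 6, 7, 12 → A takes values {I, N, P} — violation; C=206: rows 4, 8 → A takes values {P, I} — violation; C=208: rows 5, 9, 11 → A takes values {P, S, I} — violation — fails.
2 of the 4 dependencies hold.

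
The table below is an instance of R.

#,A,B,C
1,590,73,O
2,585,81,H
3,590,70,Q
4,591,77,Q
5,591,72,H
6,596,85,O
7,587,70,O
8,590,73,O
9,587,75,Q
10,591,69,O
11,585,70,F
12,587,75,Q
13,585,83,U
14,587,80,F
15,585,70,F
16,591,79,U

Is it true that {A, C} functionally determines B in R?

Yes

(A=590, C=O): rows 1, 8 → B = 73, 73 ✓
(A=585, C=H): row 2 → B = 81 ✓
(A=590, C=Q): row 3 → B = 70 ✓
(A=591, C=Q): row 4 → B = 77 ✓
(A=591, C=H): row 5 → B = 72 ✓
(A=596, C=O): row 6 → B = 85 ✓
(A=587, C=O): row 7 → B = 70 ✓
(A=587, C=Q): rows 9, 12 → B = 75, 75 ✓
(A=591, C=O): row 10 → B = 69 ✓
(A=585, C=F): rows 11, 15 → B = 70, 70 ✓
(A=585, C=U): row 13 → B = 83 ✓
(A=587, C=F): row 14 → B = 80 ✓
(A=591, C=U): row 16 → B = 79 ✓
Every {A, C} value is associated with a single B value, so {A, C} → B holds.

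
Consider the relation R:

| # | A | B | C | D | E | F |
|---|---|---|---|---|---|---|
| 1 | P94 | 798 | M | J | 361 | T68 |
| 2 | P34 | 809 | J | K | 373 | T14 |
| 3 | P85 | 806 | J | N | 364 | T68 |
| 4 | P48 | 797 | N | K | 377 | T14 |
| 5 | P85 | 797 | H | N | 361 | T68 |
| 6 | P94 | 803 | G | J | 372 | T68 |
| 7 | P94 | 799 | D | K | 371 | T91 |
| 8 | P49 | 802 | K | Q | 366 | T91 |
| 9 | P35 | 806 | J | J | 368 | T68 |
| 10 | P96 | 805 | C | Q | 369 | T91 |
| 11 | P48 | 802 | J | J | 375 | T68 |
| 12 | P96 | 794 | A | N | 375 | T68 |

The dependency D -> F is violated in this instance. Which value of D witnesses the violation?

K

D=J: rows 1, 6, 9, 11 → F = T68, T68, T68, T68 ✓
D=K: rows 2, 4, 7 → F takes values {T14, T91} — violation
D=N: rows 3, 5, 12 → F = T68, T68, T68 ✓
D=Q: rows 8, 10 → F = T91, T91 ✓
The only D value with inconsistent F is D=K.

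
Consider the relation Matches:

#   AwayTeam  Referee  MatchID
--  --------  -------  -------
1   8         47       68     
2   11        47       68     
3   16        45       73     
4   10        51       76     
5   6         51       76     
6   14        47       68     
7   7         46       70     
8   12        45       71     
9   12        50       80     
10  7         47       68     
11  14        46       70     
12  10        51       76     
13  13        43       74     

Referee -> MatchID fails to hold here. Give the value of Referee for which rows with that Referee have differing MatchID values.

45

Referee=47: rows 1, 2, 6, 10 → MatchID = 68, 68, 68, 68 ✓
Referee=45: rows 3, 8 → MatchID takes values {73, 71} — violation
Referee=51: rows 4, 5, 12 → MatchID = 76, 76, 76 ✓
Referee=46: rows 7, 11 → MatchID = 70, 70 ✓
Referee=50: row 9 → MatchID = 80 ✓
Referee=43: row 13 → MatchID = 74 ✓
The only Referee value with inconsistent MatchID is Referee=45.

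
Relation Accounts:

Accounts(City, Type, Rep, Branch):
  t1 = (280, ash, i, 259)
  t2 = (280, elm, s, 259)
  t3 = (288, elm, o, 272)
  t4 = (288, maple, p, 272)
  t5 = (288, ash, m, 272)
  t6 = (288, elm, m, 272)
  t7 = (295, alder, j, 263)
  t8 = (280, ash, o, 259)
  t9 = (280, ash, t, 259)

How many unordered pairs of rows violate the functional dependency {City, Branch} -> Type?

8

(City=280, Branch=259): violating pairs (1,2), (2,8), (2,9) — 3 pairs.
(City=288, Branch=272): violating pairs (3,4), (3,5), (4,5), (4,6), (5,6) — 5 pairs.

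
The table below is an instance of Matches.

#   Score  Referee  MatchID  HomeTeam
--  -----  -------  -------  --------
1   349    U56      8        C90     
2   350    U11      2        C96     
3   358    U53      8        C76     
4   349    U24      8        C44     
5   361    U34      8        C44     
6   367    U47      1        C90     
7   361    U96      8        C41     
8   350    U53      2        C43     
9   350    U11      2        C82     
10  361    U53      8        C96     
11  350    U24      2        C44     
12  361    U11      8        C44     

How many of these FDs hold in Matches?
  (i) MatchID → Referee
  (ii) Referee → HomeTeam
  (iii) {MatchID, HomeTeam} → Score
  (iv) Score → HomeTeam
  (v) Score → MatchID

(i) MatchID → Referee: MatchID=8: rows 1, 3, 4, 5, 7, 10, 12 → Referee takes values {U56, U53, U24, U34, U96, U11} — violation; MatchID=2: rows 2, 8, 9, 11 → Referee takes values {U11, U53, U24} — violation — fails.
(ii) Referee → HomeTeam: Referee=U11: rows 2, 9, 12 → HomeTeam takes values {C96, C82, C44} — violation; Referee=U53: rows 3, 8, 10 → HomeTeam takes values {C76, C43, C96} — violation — fails.
(iii) {MatchID, HomeTeam} → Score: (MatchID=8, HomeTeam=C44): rows 4, 5, 12 → Score takes values {349, 361} — violation — fails.
(iv) Score → HomeTeam: Score=349: rows 1, 4 → HomeTeam takes values {C90, C44} — violation; Score=350: rows 2, 8, 9, 11 → HomeTeam takes values {C96, C43, C82, C44} — violation; Score=361: rows 5, 7, 10, 12 → HomeTeam takes values {C44, C41, C96} — violation — fails.
(v) Score → MatchID: every LHS value maps to a single RHS value — holds.
1 of the 5 dependencies holds.

1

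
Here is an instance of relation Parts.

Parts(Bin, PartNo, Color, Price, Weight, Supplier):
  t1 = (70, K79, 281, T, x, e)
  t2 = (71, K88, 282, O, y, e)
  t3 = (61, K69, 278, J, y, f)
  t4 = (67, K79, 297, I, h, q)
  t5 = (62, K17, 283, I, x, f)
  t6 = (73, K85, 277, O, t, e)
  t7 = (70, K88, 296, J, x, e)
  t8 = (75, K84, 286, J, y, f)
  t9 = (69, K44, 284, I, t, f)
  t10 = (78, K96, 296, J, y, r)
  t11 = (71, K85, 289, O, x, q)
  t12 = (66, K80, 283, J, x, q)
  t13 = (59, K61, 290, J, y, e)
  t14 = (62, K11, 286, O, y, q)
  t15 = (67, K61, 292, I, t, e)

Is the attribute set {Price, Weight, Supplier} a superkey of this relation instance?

No

Rows 3 and 8 have the same {Price, Weight, Supplier} value (Price=J, Weight=y, Supplier=f) but are distinct tuples, so {Price, Weight, Supplier} does not determine every attribute — not a superkey.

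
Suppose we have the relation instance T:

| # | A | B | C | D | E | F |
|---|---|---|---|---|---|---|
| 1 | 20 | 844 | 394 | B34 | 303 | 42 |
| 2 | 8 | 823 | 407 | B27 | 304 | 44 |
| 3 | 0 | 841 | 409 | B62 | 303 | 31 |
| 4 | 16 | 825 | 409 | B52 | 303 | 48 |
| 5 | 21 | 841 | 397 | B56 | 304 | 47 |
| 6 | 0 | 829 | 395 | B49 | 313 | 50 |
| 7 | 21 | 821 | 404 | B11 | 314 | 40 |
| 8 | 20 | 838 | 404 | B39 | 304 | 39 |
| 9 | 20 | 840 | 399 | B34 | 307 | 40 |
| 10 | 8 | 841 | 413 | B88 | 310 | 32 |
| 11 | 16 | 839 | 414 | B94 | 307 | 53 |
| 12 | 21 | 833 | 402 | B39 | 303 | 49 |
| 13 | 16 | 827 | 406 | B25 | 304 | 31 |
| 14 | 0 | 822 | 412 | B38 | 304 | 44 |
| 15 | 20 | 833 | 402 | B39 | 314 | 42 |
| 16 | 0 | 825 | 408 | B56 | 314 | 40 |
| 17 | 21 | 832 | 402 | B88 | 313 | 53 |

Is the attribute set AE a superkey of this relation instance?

Yes

All 17 rows have distinct AE values, so AE → (all attributes) holds and AE is a superkey.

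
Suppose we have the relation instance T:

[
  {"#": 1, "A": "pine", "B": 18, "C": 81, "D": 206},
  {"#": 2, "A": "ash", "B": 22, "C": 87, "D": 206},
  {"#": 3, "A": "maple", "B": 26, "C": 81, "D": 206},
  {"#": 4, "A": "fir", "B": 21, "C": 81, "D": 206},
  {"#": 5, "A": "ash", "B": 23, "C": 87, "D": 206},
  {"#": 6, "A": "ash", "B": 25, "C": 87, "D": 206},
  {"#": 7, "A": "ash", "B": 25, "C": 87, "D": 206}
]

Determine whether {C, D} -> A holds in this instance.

(C=81, D=206): rows 1, 3, 4 → A takes values {pine, maple, fir} — violation
(C=87, D=206): rows 2, 5, 6, 7 → A = ash, ash, ash, ash ✓
Two rows agree on {C, D} but differ on A, so {C, D} -> A does not hold.

No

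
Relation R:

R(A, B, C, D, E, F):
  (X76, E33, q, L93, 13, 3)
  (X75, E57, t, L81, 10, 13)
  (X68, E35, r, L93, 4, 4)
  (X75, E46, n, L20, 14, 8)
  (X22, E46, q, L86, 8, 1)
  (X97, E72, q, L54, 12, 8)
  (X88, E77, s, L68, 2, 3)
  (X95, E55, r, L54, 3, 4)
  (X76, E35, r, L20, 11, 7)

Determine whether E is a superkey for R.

All 9 rows have distinct E values, so E → (all attributes) holds and E is a superkey.

Yes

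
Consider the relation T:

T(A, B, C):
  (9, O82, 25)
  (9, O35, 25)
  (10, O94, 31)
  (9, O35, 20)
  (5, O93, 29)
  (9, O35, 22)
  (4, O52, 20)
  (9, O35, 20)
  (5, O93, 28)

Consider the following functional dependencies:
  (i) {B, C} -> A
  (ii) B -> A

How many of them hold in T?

2

(i) {B, C} -> A: every LHS value maps to a single RHS value — holds.
(ii) B -> A: every LHS value maps to a single RHS value — holds.
2 of the 2 dependencies hold.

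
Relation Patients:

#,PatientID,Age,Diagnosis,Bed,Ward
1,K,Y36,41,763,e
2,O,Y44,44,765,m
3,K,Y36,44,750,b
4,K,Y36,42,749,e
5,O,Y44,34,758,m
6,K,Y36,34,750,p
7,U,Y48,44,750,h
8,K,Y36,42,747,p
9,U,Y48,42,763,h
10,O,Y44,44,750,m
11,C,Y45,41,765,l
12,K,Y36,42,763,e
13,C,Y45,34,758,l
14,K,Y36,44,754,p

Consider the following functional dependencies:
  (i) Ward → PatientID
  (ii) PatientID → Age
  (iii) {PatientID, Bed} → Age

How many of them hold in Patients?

3

(i) Ward → PatientID: every LHS value maps to a single RHS value — holds.
(ii) PatientID → Age: every LHS value maps to a single RHS value — holds.
(iii) {PatientID, Bed} → Age: every LHS value maps to a single RHS value — holds.
3 of the 3 dependencies hold.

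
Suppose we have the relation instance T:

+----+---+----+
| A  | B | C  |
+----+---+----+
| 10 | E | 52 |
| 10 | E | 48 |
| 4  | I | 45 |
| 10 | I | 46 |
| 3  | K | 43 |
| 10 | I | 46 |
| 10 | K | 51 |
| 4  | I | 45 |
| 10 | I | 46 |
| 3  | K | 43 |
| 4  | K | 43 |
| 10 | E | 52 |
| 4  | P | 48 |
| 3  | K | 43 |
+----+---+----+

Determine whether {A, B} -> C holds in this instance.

(A=10, B=E): 3 rows → C takes values {52, 48} — violation
(A=4, B=I): 2 rows → C = 45, 45 ✓
(A=10, B=I): 3 rows → C = 46, 46, 46 ✓
(A=3, B=K): 3 rows → C = 43, 43, 43 ✓
(A=10, B=K): 1 row → C = 51 ✓
(A=4, B=K): 1 row → C = 43 ✓
(A=4, B=P): 1 row → C = 48 ✓
Two rows agree on {A, B} but differ on C, so {A, B} -> C does not hold.

No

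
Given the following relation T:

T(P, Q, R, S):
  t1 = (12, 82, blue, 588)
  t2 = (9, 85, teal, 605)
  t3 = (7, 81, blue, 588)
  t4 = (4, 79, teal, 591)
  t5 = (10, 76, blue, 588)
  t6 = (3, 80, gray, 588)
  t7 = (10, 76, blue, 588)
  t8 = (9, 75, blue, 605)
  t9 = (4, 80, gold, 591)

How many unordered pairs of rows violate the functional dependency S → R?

S=588: violating pairs (1,6), (3,6), (5,6), (6,7) — 4 pairs.
S=605: violating pairs (2,8) — 1 pair.
S=591: violating pairs (4,9) — 1 pair.

6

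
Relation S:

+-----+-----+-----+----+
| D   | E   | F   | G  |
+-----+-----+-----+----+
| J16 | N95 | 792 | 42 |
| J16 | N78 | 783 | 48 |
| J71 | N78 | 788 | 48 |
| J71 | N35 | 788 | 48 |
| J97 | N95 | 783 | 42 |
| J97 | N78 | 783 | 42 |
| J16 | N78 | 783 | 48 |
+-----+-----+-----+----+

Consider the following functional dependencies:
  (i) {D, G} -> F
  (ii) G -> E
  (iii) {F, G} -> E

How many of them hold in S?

(i) {D, G} -> F: every LHS value maps to a single RHS value — holds.
(ii) G -> E: G=42: 3 rows → E takes values {N95, N78} — violation; G=48: 4 rows → E takes values {N78, N35} — violation — fails.
(iii) {F, G} -> E: (F=788, G=48): 2 rows → E takes values {N78, N35} — violation; (F=783, G=42): 2 rows → E takes values {N95, N78} — violation — fails.
1 of the 3 dependencies holds.

1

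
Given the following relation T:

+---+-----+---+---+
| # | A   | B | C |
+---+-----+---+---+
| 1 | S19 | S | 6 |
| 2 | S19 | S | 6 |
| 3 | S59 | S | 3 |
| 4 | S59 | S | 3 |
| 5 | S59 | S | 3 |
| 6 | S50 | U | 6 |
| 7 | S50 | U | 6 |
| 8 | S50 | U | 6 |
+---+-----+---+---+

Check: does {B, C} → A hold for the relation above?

(B=S, C=6): rows 1, 2 → A = S19, S19 ✓
(B=S, C=3): rows 3, 4, 5 → A = S59, S59, S59 ✓
(B=U, C=6): rows 6, 7, 8 → A = S50, S50, S50 ✓
Every {B, C} value is associated with a single A value, so {B, C} → A holds.

Yes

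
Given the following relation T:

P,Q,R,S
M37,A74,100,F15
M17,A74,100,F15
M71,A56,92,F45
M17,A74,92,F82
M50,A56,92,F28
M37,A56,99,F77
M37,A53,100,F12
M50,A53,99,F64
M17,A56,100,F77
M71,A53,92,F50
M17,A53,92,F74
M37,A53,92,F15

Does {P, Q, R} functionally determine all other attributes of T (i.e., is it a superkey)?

All 12 rows have distinct {P, Q, R} values, so {P, Q, R} → (all attributes) holds and {P, Q, R} is a superkey.

Yes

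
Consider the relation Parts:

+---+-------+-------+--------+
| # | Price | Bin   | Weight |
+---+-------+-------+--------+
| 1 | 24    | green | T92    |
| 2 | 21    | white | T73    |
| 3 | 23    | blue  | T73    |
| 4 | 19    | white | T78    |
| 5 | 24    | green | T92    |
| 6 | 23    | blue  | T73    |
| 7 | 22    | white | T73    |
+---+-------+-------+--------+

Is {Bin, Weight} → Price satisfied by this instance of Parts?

No

(Bin=green, Weight=T92): rows 1, 5 → Price = 24, 24 ✓
(Bin=white, Weight=T73): rows 2, 7 → Price takes values {21, 22} — violation
(Bin=blue, Weight=T73): rows 3, 6 → Price = 23, 23 ✓
(Bin=white, Weight=T78): row 4 → Price = 19 ✓
Two rows agree on {Bin, Weight} but differ on Price, so {Bin, Weight} → Price does not hold.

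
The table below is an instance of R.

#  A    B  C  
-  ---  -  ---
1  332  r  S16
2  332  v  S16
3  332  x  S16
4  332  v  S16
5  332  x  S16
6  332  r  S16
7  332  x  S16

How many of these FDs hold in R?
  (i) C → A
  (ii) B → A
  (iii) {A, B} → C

3

(i) C → A: every LHS value maps to a single RHS value — holds.
(ii) B → A: every LHS value maps to a single RHS value — holds.
(iii) {A, B} → C: every LHS value maps to a single RHS value — holds.
3 of the 3 dependencies hold.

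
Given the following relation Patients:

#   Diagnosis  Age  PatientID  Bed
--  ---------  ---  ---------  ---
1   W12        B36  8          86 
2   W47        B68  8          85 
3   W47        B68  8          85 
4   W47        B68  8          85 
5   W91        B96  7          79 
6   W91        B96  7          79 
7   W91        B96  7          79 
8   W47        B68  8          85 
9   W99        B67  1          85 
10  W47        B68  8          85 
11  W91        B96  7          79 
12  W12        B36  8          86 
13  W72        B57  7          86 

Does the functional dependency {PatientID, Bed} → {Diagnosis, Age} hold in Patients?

(PatientID=8, Bed=86): rows 1, 12 → {Diagnosis,Age} = (W12, B36), (W12, B36) ✓
(PatientID=8, Bed=85): rows 2, 3, 4, 8, 10 → {Diagnosis,Age} = (W47, B68), (W47, B68), (W47, B68), (W47, B68), (W47, B68) ✓
(PatientID=7, Bed=79): rows 5, 6, 7, 11 → {Diagnosis,Age} = (W91, B96), (W91, B96), (W91, B96), (W91, B96) ✓
(PatientID=1, Bed=85): row 9 → {Diagnosis,Age} = (W99, B67) ✓
(PatientID=7, Bed=86): row 13 → {Diagnosis,Age} = (W72, B57) ✓
Every {PatientID, Bed} value is associated with a single {Diagnosis, Age} value, so {PatientID, Bed} → {Diagnosis, Age} holds.

Yes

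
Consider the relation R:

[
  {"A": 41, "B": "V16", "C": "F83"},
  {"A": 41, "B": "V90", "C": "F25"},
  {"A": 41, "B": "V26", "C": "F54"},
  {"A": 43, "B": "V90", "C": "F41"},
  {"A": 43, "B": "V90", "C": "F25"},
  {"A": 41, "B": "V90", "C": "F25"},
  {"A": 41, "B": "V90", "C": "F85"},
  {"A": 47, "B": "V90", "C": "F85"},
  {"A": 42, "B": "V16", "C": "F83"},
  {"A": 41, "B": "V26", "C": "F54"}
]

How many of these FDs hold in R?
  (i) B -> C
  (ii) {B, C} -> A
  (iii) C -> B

1

(i) B -> C: B=V90: 6 rows → C takes values {F25, F41, F85} — violation — fails.
(ii) {B, C} -> A: (B=V16, C=F83): 2 rows → A takes values {41, 42} — violation; (B=V90, C=F25): 3 rows → A takes values {41, 43} — violation; (B=V90, C=F85): 2 rows → A takes values {41, 47} — violation — fails.
(iii) C -> B: every LHS value maps to a single RHS value — holds.
1 of the 3 dependencies holds.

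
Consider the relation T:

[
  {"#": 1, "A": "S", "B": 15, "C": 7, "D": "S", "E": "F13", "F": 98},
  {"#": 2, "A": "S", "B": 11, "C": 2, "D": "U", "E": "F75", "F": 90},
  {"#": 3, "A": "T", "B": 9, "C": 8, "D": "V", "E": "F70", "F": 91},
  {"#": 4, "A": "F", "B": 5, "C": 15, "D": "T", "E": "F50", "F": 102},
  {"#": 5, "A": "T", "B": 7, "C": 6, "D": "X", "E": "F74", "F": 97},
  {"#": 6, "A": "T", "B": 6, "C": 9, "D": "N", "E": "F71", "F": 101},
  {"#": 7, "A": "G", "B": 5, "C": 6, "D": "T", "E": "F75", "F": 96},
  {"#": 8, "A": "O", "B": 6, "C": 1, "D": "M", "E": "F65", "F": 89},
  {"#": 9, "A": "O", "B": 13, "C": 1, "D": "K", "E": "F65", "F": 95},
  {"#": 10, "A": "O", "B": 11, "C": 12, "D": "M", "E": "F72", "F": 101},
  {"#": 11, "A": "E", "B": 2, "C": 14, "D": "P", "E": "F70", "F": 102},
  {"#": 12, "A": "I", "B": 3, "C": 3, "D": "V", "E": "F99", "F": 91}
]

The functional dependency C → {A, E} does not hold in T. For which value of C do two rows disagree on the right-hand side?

C=7: row 1 → {A,E} = (S, F13) ✓
C=2: row 2 → {A,E} = (S, F75) ✓
C=8: row 3 → {A,E} = (T, F70) ✓
C=15: row 4 → {A,E} = (F, F50) ✓
C=6: rows 5, 7 → {A,E} takes values {(T, F74), (G, F75)} — violation
C=9: row 6 → {A,E} = (T, F71) ✓
C=1: rows 8, 9 → {A,E} = (O, F65), (O, F65) ✓
C=12: row 10 → {A,E} = (O, F72) ✓
C=14: row 11 → {A,E} = (E, F70) ✓
C=3: row 12 → {A,E} = (I, F99) ✓
The only C value with inconsistent RHS is C=6.

6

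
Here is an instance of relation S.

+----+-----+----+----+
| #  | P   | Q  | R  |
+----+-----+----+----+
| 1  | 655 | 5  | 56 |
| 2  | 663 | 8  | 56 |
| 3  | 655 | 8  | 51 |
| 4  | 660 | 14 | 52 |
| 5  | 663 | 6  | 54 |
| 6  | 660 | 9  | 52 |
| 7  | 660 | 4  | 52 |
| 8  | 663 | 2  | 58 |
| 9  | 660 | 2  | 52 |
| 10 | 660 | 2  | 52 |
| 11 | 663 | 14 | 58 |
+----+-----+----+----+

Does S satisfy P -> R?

P=655: rows 1, 3 → R takes values {56, 51} — violation
P=663: rows 2, 5, 8, 11 → R takes values {56, 54, 58} — violation
P=660: rows 4, 6, 7, 9, 10 → R = 52, 52, 52, 52, 52 ✓
Two rows agree on P but differ on R, so P -> R does not hold.

No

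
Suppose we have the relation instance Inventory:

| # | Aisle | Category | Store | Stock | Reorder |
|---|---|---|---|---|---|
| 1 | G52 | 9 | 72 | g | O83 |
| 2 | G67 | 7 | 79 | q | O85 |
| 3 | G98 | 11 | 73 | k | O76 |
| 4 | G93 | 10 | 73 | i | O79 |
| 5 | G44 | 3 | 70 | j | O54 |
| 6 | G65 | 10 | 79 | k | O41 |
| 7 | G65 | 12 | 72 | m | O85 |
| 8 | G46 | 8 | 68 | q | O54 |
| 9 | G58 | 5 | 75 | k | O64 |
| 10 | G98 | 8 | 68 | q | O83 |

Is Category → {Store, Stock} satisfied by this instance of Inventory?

No

Category=9: row 1 → {Store,Stock} = (72, g) ✓
Category=7: row 2 → {Store,Stock} = (79, q) ✓
Category=11: row 3 → {Store,Stock} = (73, k) ✓
Category=10: rows 4, 6 → {Store,Stock} takes values {(73, i), (79, k)} — violation
Category=3: row 5 → {Store,Stock} = (70, j) ✓
Category=12: row 7 → {Store,Stock} = (72, m) ✓
Category=8: rows 8, 10 → {Store,Stock} = (68, q), (68, q) ✓
Category=5: row 9 → {Store,Stock} = (75, k) ✓
Two rows agree on Category but differ on {Store, Stock}, so Category → {Store, Stock} does not hold.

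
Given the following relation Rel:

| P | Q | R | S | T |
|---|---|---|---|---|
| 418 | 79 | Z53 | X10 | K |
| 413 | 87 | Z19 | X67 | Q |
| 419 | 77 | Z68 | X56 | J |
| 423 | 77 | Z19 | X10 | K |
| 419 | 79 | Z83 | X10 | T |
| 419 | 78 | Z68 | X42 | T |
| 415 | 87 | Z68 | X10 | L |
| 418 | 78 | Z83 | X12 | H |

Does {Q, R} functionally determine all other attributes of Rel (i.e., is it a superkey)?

All 8 rows have distinct {Q, R} values, so {Q, R} → (all attributes) holds and {Q, R} is a superkey.

Yes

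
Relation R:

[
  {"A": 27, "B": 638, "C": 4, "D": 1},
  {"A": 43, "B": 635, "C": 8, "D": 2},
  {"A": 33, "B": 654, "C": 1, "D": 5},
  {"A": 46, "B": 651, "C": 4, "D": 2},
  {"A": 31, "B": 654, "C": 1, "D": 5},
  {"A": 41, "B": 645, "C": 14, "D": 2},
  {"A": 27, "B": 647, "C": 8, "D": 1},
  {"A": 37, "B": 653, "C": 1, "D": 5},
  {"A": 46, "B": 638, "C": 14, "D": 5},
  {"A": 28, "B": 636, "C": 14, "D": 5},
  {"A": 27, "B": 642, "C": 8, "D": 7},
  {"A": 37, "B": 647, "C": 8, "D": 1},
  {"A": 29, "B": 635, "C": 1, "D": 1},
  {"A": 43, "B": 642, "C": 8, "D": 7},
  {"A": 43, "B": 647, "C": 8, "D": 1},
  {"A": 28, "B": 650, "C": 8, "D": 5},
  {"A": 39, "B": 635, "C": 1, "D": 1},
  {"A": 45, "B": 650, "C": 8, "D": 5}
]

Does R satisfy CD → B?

No

(C=4, D=1): 1 row → B = 638 ✓
(C=8, D=2): 1 row → B = 635 ✓
(C=1, D=5): 3 rows → B takes values {654, 653} — violation
(C=4, D=2): 1 row → B = 651 ✓
(C=14, D=2): 1 row → B = 645 ✓
(C=8, D=1): 3 rows → B = 647, 647, 647 ✓
(C=14, D=5): 2 rows → B takes values {638, 636} — violation
(C=8, D=7): 2 rows → B = 642, 642 ✓
(C=1, D=1): 2 rows → B = 635, 635 ✓
(C=8, D=5): 2 rows → B = 650, 650 ✓
Two rows agree on CD but differ on B, so CD → B does not hold.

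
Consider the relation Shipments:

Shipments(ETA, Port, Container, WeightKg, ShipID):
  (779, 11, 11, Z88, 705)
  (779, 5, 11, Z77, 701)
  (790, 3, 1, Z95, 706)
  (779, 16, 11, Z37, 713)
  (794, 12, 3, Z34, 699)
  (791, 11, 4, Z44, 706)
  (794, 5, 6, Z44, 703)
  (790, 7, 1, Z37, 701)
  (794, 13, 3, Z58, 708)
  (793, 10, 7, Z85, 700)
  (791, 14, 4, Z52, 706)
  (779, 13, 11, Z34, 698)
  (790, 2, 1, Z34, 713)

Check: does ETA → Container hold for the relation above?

No

ETA=779: 4 rows → Container = 11, 11, 11, 11 ✓
ETA=790: 3 rows → Container = 1, 1, 1 ✓
ETA=794: 3 rows → Container takes values {3, 6} — violation
ETA=791: 2 rows → Container = 4, 4 ✓
ETA=793: 1 row → Container = 7 ✓
Two rows agree on ETA but differ on Container, so ETA → Container does not hold.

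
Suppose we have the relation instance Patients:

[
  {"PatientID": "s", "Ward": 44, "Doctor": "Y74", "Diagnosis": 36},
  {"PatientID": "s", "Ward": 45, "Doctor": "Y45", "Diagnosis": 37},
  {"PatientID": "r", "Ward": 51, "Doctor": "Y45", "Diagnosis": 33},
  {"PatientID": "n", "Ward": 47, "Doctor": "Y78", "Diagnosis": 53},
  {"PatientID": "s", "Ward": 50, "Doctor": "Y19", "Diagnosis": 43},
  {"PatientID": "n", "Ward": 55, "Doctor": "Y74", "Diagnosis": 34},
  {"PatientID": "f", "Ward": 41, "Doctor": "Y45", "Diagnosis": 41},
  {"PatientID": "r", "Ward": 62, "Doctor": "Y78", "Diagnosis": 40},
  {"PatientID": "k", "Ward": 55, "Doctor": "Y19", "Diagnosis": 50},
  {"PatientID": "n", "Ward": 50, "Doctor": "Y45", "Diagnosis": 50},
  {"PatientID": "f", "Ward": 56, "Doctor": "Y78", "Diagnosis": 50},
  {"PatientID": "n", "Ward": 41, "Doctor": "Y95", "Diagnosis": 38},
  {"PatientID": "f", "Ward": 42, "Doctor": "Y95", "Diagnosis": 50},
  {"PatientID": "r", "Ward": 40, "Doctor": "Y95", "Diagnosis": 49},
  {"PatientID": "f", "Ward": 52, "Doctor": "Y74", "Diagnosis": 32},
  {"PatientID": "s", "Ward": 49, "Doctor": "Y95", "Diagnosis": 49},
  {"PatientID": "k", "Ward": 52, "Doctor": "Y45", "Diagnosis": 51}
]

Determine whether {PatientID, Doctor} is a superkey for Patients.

Yes

All 17 rows have distinct {PatientID, Doctor} values, so {PatientID, Doctor} → (all attributes) holds and {PatientID, Doctor} is a superkey.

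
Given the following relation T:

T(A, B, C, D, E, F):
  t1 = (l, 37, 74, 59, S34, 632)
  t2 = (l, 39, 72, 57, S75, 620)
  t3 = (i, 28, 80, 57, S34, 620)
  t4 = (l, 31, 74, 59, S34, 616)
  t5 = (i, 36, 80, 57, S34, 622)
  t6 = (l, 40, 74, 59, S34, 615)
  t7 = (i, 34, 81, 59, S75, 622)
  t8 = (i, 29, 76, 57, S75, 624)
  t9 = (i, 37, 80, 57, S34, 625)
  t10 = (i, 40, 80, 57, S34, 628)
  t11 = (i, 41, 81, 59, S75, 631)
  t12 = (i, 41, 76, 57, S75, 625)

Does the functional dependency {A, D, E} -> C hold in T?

(A=l, D=59, E=S34): rows 1, 4, 6 → C = 74, 74, 74 ✓
(A=l, D=57, E=S75): row 2 → C = 72 ✓
(A=i, D=57, E=S34): rows 3, 5, 9, 10 → C = 80, 80, 80, 80 ✓
(A=i, D=59, E=S75): rows 7, 11 → C = 81, 81 ✓
(A=i, D=57, E=S75): rows 8, 12 → C = 76, 76 ✓
Every {A, D, E} value is associated with a single C value, so {A, D, E} -> C holds.

Yes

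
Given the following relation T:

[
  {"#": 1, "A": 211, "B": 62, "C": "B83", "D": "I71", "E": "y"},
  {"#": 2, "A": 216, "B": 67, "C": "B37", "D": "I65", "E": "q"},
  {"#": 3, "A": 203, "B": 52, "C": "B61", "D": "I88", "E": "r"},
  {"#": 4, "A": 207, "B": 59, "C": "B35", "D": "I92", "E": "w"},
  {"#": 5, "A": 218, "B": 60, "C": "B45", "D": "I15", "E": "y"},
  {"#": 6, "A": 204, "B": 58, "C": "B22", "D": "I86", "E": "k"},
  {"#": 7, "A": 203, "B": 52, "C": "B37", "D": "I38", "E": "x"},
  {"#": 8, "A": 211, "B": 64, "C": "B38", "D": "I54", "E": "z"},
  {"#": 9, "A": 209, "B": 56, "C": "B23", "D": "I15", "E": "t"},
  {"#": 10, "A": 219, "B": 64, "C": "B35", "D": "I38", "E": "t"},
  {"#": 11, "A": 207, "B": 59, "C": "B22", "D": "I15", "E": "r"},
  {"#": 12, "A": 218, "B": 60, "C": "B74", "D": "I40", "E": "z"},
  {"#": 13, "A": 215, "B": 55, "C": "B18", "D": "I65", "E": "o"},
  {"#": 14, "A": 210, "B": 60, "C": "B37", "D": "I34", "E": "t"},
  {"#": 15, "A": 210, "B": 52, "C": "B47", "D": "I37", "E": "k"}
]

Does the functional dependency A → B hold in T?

No

A=211: rows 1, 8 → B takes values {62, 64} — violation
A=216: row 2 → B = 67 ✓
A=203: rows 3, 7 → B = 52, 52 ✓
A=207: rows 4, 11 → B = 59, 59 ✓
A=218: rows 5, 12 → B = 60, 60 ✓
A=204: row 6 → B = 58 ✓
A=209: row 9 → B = 56 ✓
A=219: row 10 → B = 64 ✓
A=215: row 13 → B = 55 ✓
A=210: rows 14, 15 → B takes values {60, 52} — violation
Two rows agree on A but differ on B, so A → B does not hold.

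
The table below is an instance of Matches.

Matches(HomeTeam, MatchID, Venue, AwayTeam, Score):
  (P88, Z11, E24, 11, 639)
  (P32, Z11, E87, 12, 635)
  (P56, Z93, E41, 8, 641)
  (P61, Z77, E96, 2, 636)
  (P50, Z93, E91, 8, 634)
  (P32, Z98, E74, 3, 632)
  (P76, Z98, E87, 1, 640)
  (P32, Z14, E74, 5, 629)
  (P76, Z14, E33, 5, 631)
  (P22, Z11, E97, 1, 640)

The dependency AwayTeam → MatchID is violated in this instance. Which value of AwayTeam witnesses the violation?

AwayTeam=11: 1 row → MatchID = Z11 ✓
AwayTeam=12: 1 row → MatchID = Z11 ✓
AwayTeam=8: 2 rows → MatchID = Z93, Z93 ✓
AwayTeam=2: 1 row → MatchID = Z77 ✓
AwayTeam=3: 1 row → MatchID = Z98 ✓
AwayTeam=1: 2 rows → MatchID takes values {Z98, Z11} — violation
AwayTeam=5: 2 rows → MatchID = Z14, Z14 ✓
The only AwayTeam value with inconsistent MatchID is AwayTeam=1.

1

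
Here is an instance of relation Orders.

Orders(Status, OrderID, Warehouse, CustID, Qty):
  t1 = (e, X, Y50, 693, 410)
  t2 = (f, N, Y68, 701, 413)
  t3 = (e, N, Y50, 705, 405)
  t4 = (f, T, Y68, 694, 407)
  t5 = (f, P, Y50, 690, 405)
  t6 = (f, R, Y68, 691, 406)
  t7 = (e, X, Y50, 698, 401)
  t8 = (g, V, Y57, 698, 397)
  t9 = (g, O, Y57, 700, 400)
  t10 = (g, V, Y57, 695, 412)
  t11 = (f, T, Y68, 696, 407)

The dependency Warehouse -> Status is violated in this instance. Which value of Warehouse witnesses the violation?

Y50

Warehouse=Y50: rows 1, 3, 5, 7 → Status takes values {e, f} — violation
Warehouse=Y68: rows 2, 4, 6, 11 → Status = f, f, f, f ✓
Warehouse=Y57: rows 8, 9, 10 → Status = g, g, g ✓
The only Warehouse value with inconsistent Status is Warehouse=Y50.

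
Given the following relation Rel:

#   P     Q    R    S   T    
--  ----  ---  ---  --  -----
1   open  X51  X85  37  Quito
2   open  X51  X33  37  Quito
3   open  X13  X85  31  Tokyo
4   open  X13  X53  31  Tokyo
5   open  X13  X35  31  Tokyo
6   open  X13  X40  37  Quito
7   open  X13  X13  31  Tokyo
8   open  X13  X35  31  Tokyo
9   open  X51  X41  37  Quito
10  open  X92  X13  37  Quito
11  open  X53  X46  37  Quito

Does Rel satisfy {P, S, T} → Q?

(P=open, S=37, T=Quito): rows 1, 2, 6, 9, 10, 11 → Q takes values {X51, X13, X92, X53} — violation
(P=open, S=31, T=Tokyo): rows 3, 4, 5, 7, 8 → Q = X13, X13, X13, X13, X13 ✓
Two rows agree on {P, S, T} but differ on Q, so {P, S, T} → Q does not hold.

No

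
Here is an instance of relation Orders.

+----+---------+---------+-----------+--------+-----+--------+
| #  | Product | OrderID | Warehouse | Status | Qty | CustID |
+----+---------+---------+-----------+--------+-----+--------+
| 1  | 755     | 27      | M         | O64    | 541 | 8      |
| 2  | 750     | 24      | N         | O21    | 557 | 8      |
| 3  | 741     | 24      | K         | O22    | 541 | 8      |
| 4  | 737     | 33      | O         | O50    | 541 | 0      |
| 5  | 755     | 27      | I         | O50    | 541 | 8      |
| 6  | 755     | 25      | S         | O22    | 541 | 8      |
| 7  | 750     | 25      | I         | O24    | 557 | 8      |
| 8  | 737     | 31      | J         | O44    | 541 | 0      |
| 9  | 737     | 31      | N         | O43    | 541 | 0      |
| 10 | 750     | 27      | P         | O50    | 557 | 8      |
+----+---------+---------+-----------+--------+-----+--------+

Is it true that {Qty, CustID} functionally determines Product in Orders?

No

(Qty=541, CustID=8): rows 1, 3, 5, 6 → Product takes values {755, 741} — violation
(Qty=557, CustID=8): rows 2, 7, 10 → Product = 750, 750, 750 ✓
(Qty=541, CustID=0): rows 4, 8, 9 → Product = 737, 737, 737 ✓
Two rows agree on {Qty, CustID} but differ on Product, so {Qty, CustID} -> Product does not hold.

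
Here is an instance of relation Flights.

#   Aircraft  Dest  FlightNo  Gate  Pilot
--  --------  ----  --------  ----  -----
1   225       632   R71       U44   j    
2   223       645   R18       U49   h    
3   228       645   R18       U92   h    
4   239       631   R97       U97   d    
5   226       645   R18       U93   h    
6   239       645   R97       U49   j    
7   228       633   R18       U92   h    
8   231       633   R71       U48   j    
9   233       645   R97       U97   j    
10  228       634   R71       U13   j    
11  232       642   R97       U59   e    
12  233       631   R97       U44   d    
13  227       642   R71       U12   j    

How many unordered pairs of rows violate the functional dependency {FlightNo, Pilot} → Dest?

(FlightNo=R71, Pilot=j): violating pairs (1,8), (1,10), (1,13), (8,10), (8,13), (10,13) — 6 pairs.
(FlightNo=R18, Pilot=h): violating pairs (2,7), (3,7), (5,7) — 3 pairs.
(FlightNo=R97, Pilot=d): all 2 rows agree on Dest — 0 pairs.
(FlightNo=R97, Pilot=j): all 2 rows agree on Dest — 0 pairs.

9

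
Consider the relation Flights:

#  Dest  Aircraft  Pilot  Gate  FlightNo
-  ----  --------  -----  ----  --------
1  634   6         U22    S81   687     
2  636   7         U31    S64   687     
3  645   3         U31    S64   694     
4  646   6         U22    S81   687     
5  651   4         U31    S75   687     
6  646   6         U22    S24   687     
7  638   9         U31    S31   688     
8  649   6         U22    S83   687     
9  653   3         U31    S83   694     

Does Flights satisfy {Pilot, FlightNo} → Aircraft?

No

(Pilot=U22, FlightNo=687): rows 1, 4, 6, 8 → Aircraft = 6, 6, 6, 6 ✓
(Pilot=U31, FlightNo=687): rows 2, 5 → Aircraft takes values {7, 4} — violation
(Pilot=U31, FlightNo=694): rows 3, 9 → Aircraft = 3, 3 ✓
(Pilot=U31, FlightNo=688): row 7 → Aircraft = 9 ✓
Two rows agree on {Pilot, FlightNo} but differ on Aircraft, so {Pilot, FlightNo} → Aircraft does not hold.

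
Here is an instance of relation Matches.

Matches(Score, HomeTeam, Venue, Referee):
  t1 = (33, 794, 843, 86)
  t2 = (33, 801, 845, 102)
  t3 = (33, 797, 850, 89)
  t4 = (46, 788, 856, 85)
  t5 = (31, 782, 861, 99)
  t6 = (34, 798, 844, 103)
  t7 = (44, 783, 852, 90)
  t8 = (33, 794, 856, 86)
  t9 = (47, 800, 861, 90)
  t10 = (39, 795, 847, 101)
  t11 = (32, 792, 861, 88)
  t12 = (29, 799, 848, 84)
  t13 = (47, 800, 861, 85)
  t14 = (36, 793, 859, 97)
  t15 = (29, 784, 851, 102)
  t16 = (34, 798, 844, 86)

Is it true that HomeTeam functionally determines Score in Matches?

HomeTeam=794: rows 1, 8 → Score = 33, 33 ✓
HomeTeam=801: row 2 → Score = 33 ✓
HomeTeam=797: row 3 → Score = 33 ✓
HomeTeam=788: row 4 → Score = 46 ✓
HomeTeam=782: row 5 → Score = 31 ✓
HomeTeam=798: rows 6, 16 → Score = 34, 34 ✓
HomeTeam=783: row 7 → Score = 44 ✓
HomeTeam=800: rows 9, 13 → Score = 47, 47 ✓
HomeTeam=795: row 10 → Score = 39 ✓
HomeTeam=792: row 11 → Score = 32 ✓
HomeTeam=799: row 12 → Score = 29 ✓
HomeTeam=793: row 14 → Score = 36 ✓
HomeTeam=784: row 15 → Score = 29 ✓
Every HomeTeam value is associated with a single Score value, so HomeTeam -> Score holds.

Yes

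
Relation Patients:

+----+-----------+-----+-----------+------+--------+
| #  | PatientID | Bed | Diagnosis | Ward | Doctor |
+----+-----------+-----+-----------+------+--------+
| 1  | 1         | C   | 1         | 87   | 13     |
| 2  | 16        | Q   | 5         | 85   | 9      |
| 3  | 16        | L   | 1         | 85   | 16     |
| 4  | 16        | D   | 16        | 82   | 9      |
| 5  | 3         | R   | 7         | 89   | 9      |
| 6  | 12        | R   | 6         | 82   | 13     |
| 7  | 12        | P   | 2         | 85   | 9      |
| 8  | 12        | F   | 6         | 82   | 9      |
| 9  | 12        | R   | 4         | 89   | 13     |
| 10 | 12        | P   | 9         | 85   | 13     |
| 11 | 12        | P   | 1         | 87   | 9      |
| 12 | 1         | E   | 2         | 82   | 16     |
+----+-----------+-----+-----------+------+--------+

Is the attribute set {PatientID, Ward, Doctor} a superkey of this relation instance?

All 12 rows have distinct {PatientID, Ward, Doctor} values, so {PatientID, Ward, Doctor} → (all attributes) holds and {PatientID, Ward, Doctor} is a superkey.

Yes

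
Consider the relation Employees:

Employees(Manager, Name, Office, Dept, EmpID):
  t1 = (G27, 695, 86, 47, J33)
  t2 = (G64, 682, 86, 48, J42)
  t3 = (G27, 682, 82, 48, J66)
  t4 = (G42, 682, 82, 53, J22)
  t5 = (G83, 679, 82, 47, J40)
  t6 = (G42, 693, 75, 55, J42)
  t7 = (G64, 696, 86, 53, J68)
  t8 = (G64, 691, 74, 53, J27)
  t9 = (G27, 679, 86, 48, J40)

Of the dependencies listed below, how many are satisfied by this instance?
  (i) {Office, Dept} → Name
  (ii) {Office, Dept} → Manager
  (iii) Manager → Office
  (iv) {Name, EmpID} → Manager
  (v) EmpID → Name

(i) {Office, Dept} → Name: (Office=86, Dept=48): rows 2, 9 → Name takes values {682, 679} — violation — fails.
(ii) {Office, Dept} → Manager: (Office=86, Dept=48): rows 2, 9 → Manager takes values {G64, G27} — violation — fails.
(iii) Manager → Office: Manager=G27: rows 1, 3, 9 → Office takes values {86, 82} — violation; Manager=G64: rows 2, 7, 8 → Office takes values {86, 74} — violation; Manager=G42: rows 4, 6 → Office takes values {82, 75} — violation — fails.
(iv) {Name, EmpID} → Manager: (Name=679, EmpID=J40): rows 5, 9 → Manager takes values {G83, G27} — violation — fails.
(v) EmpID → Name: EmpID=J42: rows 2, 6 → Name takes values {682, 693} — violation — fails.
None of the 5 dependencies hold.

0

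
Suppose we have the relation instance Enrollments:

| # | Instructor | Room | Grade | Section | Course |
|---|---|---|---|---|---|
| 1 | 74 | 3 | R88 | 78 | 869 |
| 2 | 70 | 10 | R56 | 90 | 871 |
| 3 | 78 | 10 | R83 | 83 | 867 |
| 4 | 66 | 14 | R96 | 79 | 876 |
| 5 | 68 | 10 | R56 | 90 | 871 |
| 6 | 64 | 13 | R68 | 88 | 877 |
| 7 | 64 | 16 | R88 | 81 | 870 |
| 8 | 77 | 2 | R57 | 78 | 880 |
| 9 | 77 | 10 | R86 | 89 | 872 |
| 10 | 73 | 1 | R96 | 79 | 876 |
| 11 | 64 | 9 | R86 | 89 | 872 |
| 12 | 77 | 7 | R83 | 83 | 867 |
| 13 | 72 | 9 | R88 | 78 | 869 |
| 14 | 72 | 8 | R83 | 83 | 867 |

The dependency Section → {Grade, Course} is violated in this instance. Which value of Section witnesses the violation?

78

Section=78: rows 1, 8, 13 → {Grade,Course} takes values {(R88, 869), (R57, 880)} — violation
Section=90: rows 2, 5 → {Grade,Course} = (R56, 871), (R56, 871) ✓
Section=83: rows 3, 12, 14 → {Grade,Course} = (R83, 867), (R83, 867), (R83, 867) ✓
Section=79: rows 4, 10 → {Grade,Course} = (R96, 876), (R96, 876) ✓
Section=88: row 6 → {Grade,Course} = (R68, 877) ✓
Section=81: row 7 → {Grade,Course} = (R88, 870) ✓
Section=89: rows 9, 11 → {Grade,Course} = (R86, 872), (R86, 872) ✓
The only Section value with inconsistent RHS is Section=78.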